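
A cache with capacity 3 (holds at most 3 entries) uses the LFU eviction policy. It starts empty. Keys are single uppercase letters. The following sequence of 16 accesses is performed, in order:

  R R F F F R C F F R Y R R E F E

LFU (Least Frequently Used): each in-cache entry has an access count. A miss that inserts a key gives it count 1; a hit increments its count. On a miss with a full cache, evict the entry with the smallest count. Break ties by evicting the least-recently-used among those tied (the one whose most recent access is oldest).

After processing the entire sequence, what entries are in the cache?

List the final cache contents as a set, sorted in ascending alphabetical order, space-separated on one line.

LFU simulation (capacity=3):
  1. access R: MISS. Cache: [R(c=1)]
  2. access R: HIT, count now 2. Cache: [R(c=2)]
  3. access F: MISS. Cache: [F(c=1) R(c=2)]
  4. access F: HIT, count now 2. Cache: [R(c=2) F(c=2)]
  5. access F: HIT, count now 3. Cache: [R(c=2) F(c=3)]
  6. access R: HIT, count now 3. Cache: [F(c=3) R(c=3)]
  7. access C: MISS. Cache: [C(c=1) F(c=3) R(c=3)]
  8. access F: HIT, count now 4. Cache: [C(c=1) R(c=3) F(c=4)]
  9. access F: HIT, count now 5. Cache: [C(c=1) R(c=3) F(c=5)]
  10. access R: HIT, count now 4. Cache: [C(c=1) R(c=4) F(c=5)]
  11. access Y: MISS, evict C(c=1). Cache: [Y(c=1) R(c=4) F(c=5)]
  12. access R: HIT, count now 5. Cache: [Y(c=1) F(c=5) R(c=5)]
  13. access R: HIT, count now 6. Cache: [Y(c=1) F(c=5) R(c=6)]
  14. access E: MISS, evict Y(c=1). Cache: [E(c=1) F(c=5) R(c=6)]
  15. access F: HIT, count now 6. Cache: [E(c=1) R(c=6) F(c=6)]
  16. access E: HIT, count now 2. Cache: [E(c=2) R(c=6) F(c=6)]
Total: 11 hits, 5 misses, 2 evictions

Answer: E F R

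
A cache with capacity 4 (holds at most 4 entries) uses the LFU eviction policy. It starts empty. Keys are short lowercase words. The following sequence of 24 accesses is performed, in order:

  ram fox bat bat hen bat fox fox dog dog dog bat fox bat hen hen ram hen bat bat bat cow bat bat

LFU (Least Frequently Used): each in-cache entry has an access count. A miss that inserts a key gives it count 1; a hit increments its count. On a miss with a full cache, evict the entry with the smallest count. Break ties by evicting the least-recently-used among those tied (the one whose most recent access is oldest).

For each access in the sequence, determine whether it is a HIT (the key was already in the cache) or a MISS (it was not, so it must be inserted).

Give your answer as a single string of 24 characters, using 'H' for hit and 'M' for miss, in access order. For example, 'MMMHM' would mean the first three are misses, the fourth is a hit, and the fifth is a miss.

LFU simulation (capacity=4):
  1. access ram: MISS. Cache: [ram(c=1)]
  2. access fox: MISS. Cache: [ram(c=1) fox(c=1)]
  3. access bat: MISS. Cache: [ram(c=1) fox(c=1) bat(c=1)]
  4. access bat: HIT, count now 2. Cache: [ram(c=1) fox(c=1) bat(c=2)]
  5. access hen: MISS. Cache: [ram(c=1) fox(c=1) hen(c=1) bat(c=2)]
  6. access bat: HIT, count now 3. Cache: [ram(c=1) fox(c=1) hen(c=1) bat(c=3)]
  7. access fox: HIT, count now 2. Cache: [ram(c=1) hen(c=1) fox(c=2) bat(c=3)]
  8. access fox: HIT, count now 3. Cache: [ram(c=1) hen(c=1) bat(c=3) fox(c=3)]
  9. access dog: MISS, evict ram(c=1). Cache: [hen(c=1) dog(c=1) bat(c=3) fox(c=3)]
  10. access dog: HIT, count now 2. Cache: [hen(c=1) dog(c=2) bat(c=3) fox(c=3)]
  11. access dog: HIT, count now 3. Cache: [hen(c=1) bat(c=3) fox(c=3) dog(c=3)]
  12. access bat: HIT, count now 4. Cache: [hen(c=1) fox(c=3) dog(c=3) bat(c=4)]
  13. access fox: HIT, count now 4. Cache: [hen(c=1) dog(c=3) bat(c=4) fox(c=4)]
  14. access bat: HIT, count now 5. Cache: [hen(c=1) dog(c=3) fox(c=4) bat(c=5)]
  15. access hen: HIT, count now 2. Cache: [hen(c=2) dog(c=3) fox(c=4) bat(c=5)]
  16. access hen: HIT, count now 3. Cache: [dog(c=3) hen(c=3) fox(c=4) bat(c=5)]
  17. access ram: MISS, evict dog(c=3). Cache: [ram(c=1) hen(c=3) fox(c=4) bat(c=5)]
  18. access hen: HIT, count now 4. Cache: [ram(c=1) fox(c=4) hen(c=4) bat(c=5)]
  19. access bat: HIT, count now 6. Cache: [ram(c=1) fox(c=4) hen(c=4) bat(c=6)]
  20. access bat: HIT, count now 7. Cache: [ram(c=1) fox(c=4) hen(c=4) bat(c=7)]
  21. access bat: HIT, count now 8. Cache: [ram(c=1) fox(c=4) hen(c=4) bat(c=8)]
  22. access cow: MISS, evict ram(c=1). Cache: [cow(c=1) fox(c=4) hen(c=4) bat(c=8)]
  23. access bat: HIT, count now 9. Cache: [cow(c=1) fox(c=4) hen(c=4) bat(c=9)]
  24. access bat: HIT, count now 10. Cache: [cow(c=1) fox(c=4) hen(c=4) bat(c=10)]
Total: 17 hits, 7 misses, 3 evictions

Answer: MMMHMHHHMHHHHHHHMHHHHMHH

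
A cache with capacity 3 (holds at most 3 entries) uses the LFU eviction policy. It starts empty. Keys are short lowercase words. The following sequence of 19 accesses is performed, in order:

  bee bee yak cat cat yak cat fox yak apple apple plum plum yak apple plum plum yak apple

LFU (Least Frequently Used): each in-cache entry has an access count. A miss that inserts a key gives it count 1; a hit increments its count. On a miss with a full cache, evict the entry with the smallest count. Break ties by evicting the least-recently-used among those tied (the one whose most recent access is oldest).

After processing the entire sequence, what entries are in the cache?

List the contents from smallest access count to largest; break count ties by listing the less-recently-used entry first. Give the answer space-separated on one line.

Answer: apple cat yak

Derivation:
LFU simulation (capacity=3):
  1. access bee: MISS. Cache: [bee(c=1)]
  2. access bee: HIT, count now 2. Cache: [bee(c=2)]
  3. access yak: MISS. Cache: [yak(c=1) bee(c=2)]
  4. access cat: MISS. Cache: [yak(c=1) cat(c=1) bee(c=2)]
  5. access cat: HIT, count now 2. Cache: [yak(c=1) bee(c=2) cat(c=2)]
  6. access yak: HIT, count now 2. Cache: [bee(c=2) cat(c=2) yak(c=2)]
  7. access cat: HIT, count now 3. Cache: [bee(c=2) yak(c=2) cat(c=3)]
  8. access fox: MISS, evict bee(c=2). Cache: [fox(c=1) yak(c=2) cat(c=3)]
  9. access yak: HIT, count now 3. Cache: [fox(c=1) cat(c=3) yak(c=3)]
  10. access apple: MISS, evict fox(c=1). Cache: [apple(c=1) cat(c=3) yak(c=3)]
  11. access apple: HIT, count now 2. Cache: [apple(c=2) cat(c=3) yak(c=3)]
  12. access plum: MISS, evict apple(c=2). Cache: [plum(c=1) cat(c=3) yak(c=3)]
  13. access plum: HIT, count now 2. Cache: [plum(c=2) cat(c=3) yak(c=3)]
  14. access yak: HIT, count now 4. Cache: [plum(c=2) cat(c=3) yak(c=4)]
  15. access apple: MISS, evict plum(c=2). Cache: [apple(c=1) cat(c=3) yak(c=4)]
  16. access plum: MISS, evict apple(c=1). Cache: [plum(c=1) cat(c=3) yak(c=4)]
  17. access plum: HIT, count now 2. Cache: [plum(c=2) cat(c=3) yak(c=4)]
  18. access yak: HIT, count now 5. Cache: [plum(c=2) cat(c=3) yak(c=5)]
  19. access apple: MISS, evict plum(c=2). Cache: [apple(c=1) cat(c=3) yak(c=5)]
Total: 10 hits, 9 misses, 6 evictions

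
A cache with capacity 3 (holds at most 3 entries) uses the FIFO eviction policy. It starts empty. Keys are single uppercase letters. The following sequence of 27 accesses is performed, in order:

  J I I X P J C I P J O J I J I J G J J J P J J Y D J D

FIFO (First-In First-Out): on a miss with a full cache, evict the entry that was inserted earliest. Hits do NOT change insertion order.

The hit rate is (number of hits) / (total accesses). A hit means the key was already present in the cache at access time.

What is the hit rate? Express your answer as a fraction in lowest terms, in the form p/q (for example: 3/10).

FIFO simulation (capacity=3):
  1. access J: MISS. Cache (old->new): [J]
  2. access I: MISS. Cache (old->new): [J I]
  3. access I: HIT. Cache (old->new): [J I]
  4. access X: MISS. Cache (old->new): [J I X]
  5. access P: MISS, evict J. Cache (old->new): [I X P]
  6. access J: MISS, evict I. Cache (old->new): [X P J]
  7. access C: MISS, evict X. Cache (old->new): [P J C]
  8. access I: MISS, evict P. Cache (old->new): [J C I]
  9. access P: MISS, evict J. Cache (old->new): [C I P]
  10. access J: MISS, evict C. Cache (old->new): [I P J]
  11. access O: MISS, evict I. Cache (old->new): [P J O]
  12. access J: HIT. Cache (old->new): [P J O]
  13. access I: MISS, evict P. Cache (old->new): [J O I]
  14. access J: HIT. Cache (old->new): [J O I]
  15. access I: HIT. Cache (old->new): [J O I]
  16. access J: HIT. Cache (old->new): [J O I]
  17. access G: MISS, evict J. Cache (old->new): [O I G]
  18. access J: MISS, evict O. Cache (old->new): [I G J]
  19. access J: HIT. Cache (old->new): [I G J]
  20. access J: HIT. Cache (old->new): [I G J]
  21. access P: MISS, evict I. Cache (old->new): [G J P]
  22. access J: HIT. Cache (old->new): [G J P]
  23. access J: HIT. Cache (old->new): [G J P]
  24. access Y: MISS, evict G. Cache (old->new): [J P Y]
  25. access D: MISS, evict J. Cache (old->new): [P Y D]
  26. access J: MISS, evict P. Cache (old->new): [Y D J]
  27. access D: HIT. Cache (old->new): [Y D J]
Total: 10 hits, 17 misses, 14 evictions

Hit rate = 10/27

Answer: 10/27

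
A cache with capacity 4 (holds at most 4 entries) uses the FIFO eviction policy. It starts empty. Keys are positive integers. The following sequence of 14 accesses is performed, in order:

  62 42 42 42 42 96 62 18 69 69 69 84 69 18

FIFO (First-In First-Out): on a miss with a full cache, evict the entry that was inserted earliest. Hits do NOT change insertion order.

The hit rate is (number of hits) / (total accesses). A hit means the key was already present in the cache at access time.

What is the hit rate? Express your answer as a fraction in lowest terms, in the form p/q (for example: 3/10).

Answer: 4/7

Derivation:
FIFO simulation (capacity=4):
  1. access 62: MISS. Cache (old->new): [62]
  2. access 42: MISS. Cache (old->new): [62 42]
  3. access 42: HIT. Cache (old->new): [62 42]
  4. access 42: HIT. Cache (old->new): [62 42]
  5. access 42: HIT. Cache (old->new): [62 42]
  6. access 96: MISS. Cache (old->new): [62 42 96]
  7. access 62: HIT. Cache (old->new): [62 42 96]
  8. access 18: MISS. Cache (old->new): [62 42 96 18]
  9. access 69: MISS, evict 62. Cache (old->new): [42 96 18 69]
  10. access 69: HIT. Cache (old->new): [42 96 18 69]
  11. access 69: HIT. Cache (old->new): [42 96 18 69]
  12. access 84: MISS, evict 42. Cache (old->new): [96 18 69 84]
  13. access 69: HIT. Cache (old->new): [96 18 69 84]
  14. access 18: HIT. Cache (old->new): [96 18 69 84]
Total: 8 hits, 6 misses, 2 evictions

Hit rate = 8/14 = 4/7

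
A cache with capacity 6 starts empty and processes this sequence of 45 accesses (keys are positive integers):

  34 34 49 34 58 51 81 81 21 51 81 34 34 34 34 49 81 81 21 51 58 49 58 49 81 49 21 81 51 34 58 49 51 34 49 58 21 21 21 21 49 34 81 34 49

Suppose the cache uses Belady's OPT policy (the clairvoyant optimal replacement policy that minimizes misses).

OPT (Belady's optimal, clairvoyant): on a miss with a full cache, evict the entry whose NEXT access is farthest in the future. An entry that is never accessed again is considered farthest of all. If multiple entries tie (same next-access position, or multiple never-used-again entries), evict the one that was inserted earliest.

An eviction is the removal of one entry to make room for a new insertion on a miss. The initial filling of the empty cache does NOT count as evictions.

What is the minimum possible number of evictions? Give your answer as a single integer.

Answer: 0

Derivation:
OPT (Belady) simulation (capacity=6):
  1. access 34: MISS. Cache: [34]
  2. access 34: HIT. Next use of 34: step 4. Cache: [34]
  3. access 49: MISS. Cache: [34 49]
  4. access 34: HIT. Next use of 34: step 12. Cache: [34 49]
  5. access 58: MISS. Cache: [34 49 58]
  6. access 51: MISS. Cache: [34 49 58 51]
  7. access 81: MISS. Cache: [34 49 58 51 81]
  8. access 81: HIT. Next use of 81: step 11. Cache: [34 49 58 51 81]
  9. access 21: MISS. Cache: [34 49 58 51 81 21]
  10. access 51: HIT. Next use of 51: step 20. Cache: [34 49 58 51 81 21]
  11. access 81: HIT. Next use of 81: step 17. Cache: [34 49 58 51 81 21]
  12. access 34: HIT. Next use of 34: step 13. Cache: [34 49 58 51 81 21]
  13. access 34: HIT. Next use of 34: step 14. Cache: [34 49 58 51 81 21]
  14. access 34: HIT. Next use of 34: step 15. Cache: [34 49 58 51 81 21]
  15. access 34: HIT. Next use of 34: step 30. Cache: [34 49 58 51 81 21]
  16. access 49: HIT. Next use of 49: step 22. Cache: [34 49 58 51 81 21]
  17. access 81: HIT. Next use of 81: step 18. Cache: [34 49 58 51 81 21]
  18. access 81: HIT. Next use of 81: step 25. Cache: [34 49 58 51 81 21]
  19. access 21: HIT. Next use of 21: step 27. Cache: [34 49 58 51 81 21]
  20. access 51: HIT. Next use of 51: step 29. Cache: [34 49 58 51 81 21]
  21. access 58: HIT. Next use of 58: step 23. Cache: [34 49 58 51 81 21]
  22. access 49: HIT. Next use of 49: step 24. Cache: [34 49 58 51 81 21]
  23. access 58: HIT. Next use of 58: step 31. Cache: [34 49 58 51 81 21]
  24. access 49: HIT. Next use of 49: step 26. Cache: [34 49 58 51 81 21]
  25. access 81: HIT. Next use of 81: step 28. Cache: [34 49 58 51 81 21]
  26. access 49: HIT. Next use of 49: step 32. Cache: [34 49 58 51 81 21]
  27. access 21: HIT. Next use of 21: step 37. Cache: [34 49 58 51 81 21]
  28. access 81: HIT. Next use of 81: step 43. Cache: [34 49 58 51 81 21]
  29. access 51: HIT. Next use of 51: step 33. Cache: [34 49 58 51 81 21]
  30. access 34: HIT. Next use of 34: step 34. Cache: [34 49 58 51 81 21]
  31. access 58: HIT. Next use of 58: step 36. Cache: [34 49 58 51 81 21]
  32. access 49: HIT. Next use of 49: step 35. Cache: [34 49 58 51 81 21]
  33. access 51: HIT. Next use of 51: never. Cache: [34 49 58 51 81 21]
  34. access 34: HIT. Next use of 34: step 42. Cache: [34 49 58 51 81 21]
  35. access 49: HIT. Next use of 49: step 41. Cache: [34 49 58 51 81 21]
  36. access 58: HIT. Next use of 58: never. Cache: [34 49 58 51 81 21]
  37. access 21: HIT. Next use of 21: step 38. Cache: [34 49 58 51 81 21]
  38. access 21: HIT. Next use of 21: step 39. Cache: [34 49 58 51 81 21]
  39. access 21: HIT. Next use of 21: step 40. Cache: [34 49 58 51 81 21]
  40. access 21: HIT. Next use of 21: never. Cache: [34 49 58 51 81 21]
  41. access 49: HIT. Next use of 49: step 45. Cache: [34 49 58 51 81 21]
  42. access 34: HIT. Next use of 34: step 44. Cache: [34 49 58 51 81 21]
  43. access 81: HIT. Next use of 81: never. Cache: [34 49 58 51 81 21]
  44. access 34: HIT. Next use of 34: never. Cache: [34 49 58 51 81 21]
  45. access 49: HIT. Next use of 49: never. Cache: [34 49 58 51 81 21]
Total: 39 hits, 6 misses, 0 evictions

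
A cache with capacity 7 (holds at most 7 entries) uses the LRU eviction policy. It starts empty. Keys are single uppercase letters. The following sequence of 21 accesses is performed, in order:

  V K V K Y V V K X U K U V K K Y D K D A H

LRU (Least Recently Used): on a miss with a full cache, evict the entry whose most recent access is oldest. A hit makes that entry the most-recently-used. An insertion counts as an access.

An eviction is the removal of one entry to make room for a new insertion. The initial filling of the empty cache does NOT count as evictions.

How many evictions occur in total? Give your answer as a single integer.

Answer: 1

Derivation:
LRU simulation (capacity=7):
  1. access V: MISS. Cache (LRU->MRU): [V]
  2. access K: MISS. Cache (LRU->MRU): [V K]
  3. access V: HIT. Cache (LRU->MRU): [K V]
  4. access K: HIT. Cache (LRU->MRU): [V K]
  5. access Y: MISS. Cache (LRU->MRU): [V K Y]
  6. access V: HIT. Cache (LRU->MRU): [K Y V]
  7. access V: HIT. Cache (LRU->MRU): [K Y V]
  8. access K: HIT. Cache (LRU->MRU): [Y V K]
  9. access X: MISS. Cache (LRU->MRU): [Y V K X]
  10. access U: MISS. Cache (LRU->MRU): [Y V K X U]
  11. access K: HIT. Cache (LRU->MRU): [Y V X U K]
  12. access U: HIT. Cache (LRU->MRU): [Y V X K U]
  13. access V: HIT. Cache (LRU->MRU): [Y X K U V]
  14. access K: HIT. Cache (LRU->MRU): [Y X U V K]
  15. access K: HIT. Cache (LRU->MRU): [Y X U V K]
  16. access Y: HIT. Cache (LRU->MRU): [X U V K Y]
  17. access D: MISS. Cache (LRU->MRU): [X U V K Y D]
  18. access K: HIT. Cache (LRU->MRU): [X U V Y D K]
  19. access D: HIT. Cache (LRU->MRU): [X U V Y K D]
  20. access A: MISS. Cache (LRU->MRU): [X U V Y K D A]
  21. access H: MISS, evict X. Cache (LRU->MRU): [U V Y K D A H]
Total: 13 hits, 8 misses, 1 evictions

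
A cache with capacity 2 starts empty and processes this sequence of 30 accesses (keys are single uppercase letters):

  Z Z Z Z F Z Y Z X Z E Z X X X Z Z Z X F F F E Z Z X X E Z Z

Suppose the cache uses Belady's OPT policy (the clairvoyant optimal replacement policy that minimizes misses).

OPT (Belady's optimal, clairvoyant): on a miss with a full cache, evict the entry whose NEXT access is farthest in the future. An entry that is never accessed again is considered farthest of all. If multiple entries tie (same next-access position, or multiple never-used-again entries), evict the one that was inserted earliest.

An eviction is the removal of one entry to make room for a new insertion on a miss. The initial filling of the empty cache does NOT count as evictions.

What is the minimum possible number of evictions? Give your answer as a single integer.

OPT (Belady) simulation (capacity=2):
  1. access Z: MISS. Cache: [Z]
  2. access Z: HIT. Next use of Z: step 3. Cache: [Z]
  3. access Z: HIT. Next use of Z: step 4. Cache: [Z]
  4. access Z: HIT. Next use of Z: step 6. Cache: [Z]
  5. access F: MISS. Cache: [Z F]
  6. access Z: HIT. Next use of Z: step 8. Cache: [Z F]
  7. access Y: MISS, evict F (next use: step 20). Cache: [Z Y]
  8. access Z: HIT. Next use of Z: step 10. Cache: [Z Y]
  9. access X: MISS, evict Y (next use: never). Cache: [Z X]
  10. access Z: HIT. Next use of Z: step 12. Cache: [Z X]
  11. access E: MISS, evict X (next use: step 13). Cache: [Z E]
  12. access Z: HIT. Next use of Z: step 16. Cache: [Z E]
  13. access X: MISS, evict E (next use: step 23). Cache: [Z X]
  14. access X: HIT. Next use of X: step 15. Cache: [Z X]
  15. access X: HIT. Next use of X: step 19. Cache: [Z X]
  16. access Z: HIT. Next use of Z: step 17. Cache: [Z X]
  17. access Z: HIT. Next use of Z: step 18. Cache: [Z X]
  18. access Z: HIT. Next use of Z: step 24. Cache: [Z X]
  19. access X: HIT. Next use of X: step 26. Cache: [Z X]
  20. access F: MISS, evict X (next use: step 26). Cache: [Z F]
  21. access F: HIT. Next use of F: step 22. Cache: [Z F]
  22. access F: HIT. Next use of F: never. Cache: [Z F]
  23. access E: MISS, evict F (next use: never). Cache: [Z E]
  24. access Z: HIT. Next use of Z: step 25. Cache: [Z E]
  25. access Z: HIT. Next use of Z: step 29. Cache: [Z E]
  26. access X: MISS, evict Z (next use: step 29). Cache: [E X]
  27. access X: HIT. Next use of X: never. Cache: [E X]
  28. access E: HIT. Next use of E: never. Cache: [E X]
  29. access Z: MISS, evict E (next use: never). Cache: [X Z]
  30. access Z: HIT. Next use of Z: never. Cache: [X Z]
Total: 20 hits, 10 misses, 8 evictions

Answer: 8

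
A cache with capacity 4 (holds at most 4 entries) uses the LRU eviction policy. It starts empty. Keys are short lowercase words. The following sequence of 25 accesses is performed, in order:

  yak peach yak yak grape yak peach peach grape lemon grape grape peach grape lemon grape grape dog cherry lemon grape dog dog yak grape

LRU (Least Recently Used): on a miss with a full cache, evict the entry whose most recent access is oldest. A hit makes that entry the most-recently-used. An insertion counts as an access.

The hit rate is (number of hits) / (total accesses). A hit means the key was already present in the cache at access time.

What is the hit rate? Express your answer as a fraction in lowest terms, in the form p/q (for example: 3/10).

Answer: 18/25

Derivation:
LRU simulation (capacity=4):
  1. access yak: MISS. Cache (LRU->MRU): [yak]
  2. access peach: MISS. Cache (LRU->MRU): [yak peach]
  3. access yak: HIT. Cache (LRU->MRU): [peach yak]
  4. access yak: HIT. Cache (LRU->MRU): [peach yak]
  5. access grape: MISS. Cache (LRU->MRU): [peach yak grape]
  6. access yak: HIT. Cache (LRU->MRU): [peach grape yak]
  7. access peach: HIT. Cache (LRU->MRU): [grape yak peach]
  8. access peach: HIT. Cache (LRU->MRU): [grape yak peach]
  9. access grape: HIT. Cache (LRU->MRU): [yak peach grape]
  10. access lemon: MISS. Cache (LRU->MRU): [yak peach grape lemon]
  11. access grape: HIT. Cache (LRU->MRU): [yak peach lemon grape]
  12. access grape: HIT. Cache (LRU->MRU): [yak peach lemon grape]
  13. access peach: HIT. Cache (LRU->MRU): [yak lemon grape peach]
  14. access grape: HIT. Cache (LRU->MRU): [yak lemon peach grape]
  15. access lemon: HIT. Cache (LRU->MRU): [yak peach grape lemon]
  16. access grape: HIT. Cache (LRU->MRU): [yak peach lemon grape]
  17. access grape: HIT. Cache (LRU->MRU): [yak peach lemon grape]
  18. access dog: MISS, evict yak. Cache (LRU->MRU): [peach lemon grape dog]
  19. access cherry: MISS, evict peach. Cache (LRU->MRU): [lemon grape dog cherry]
  20. access lemon: HIT. Cache (LRU->MRU): [grape dog cherry lemon]
  21. access grape: HIT. Cache (LRU->MRU): [dog cherry lemon grape]
  22. access dog: HIT. Cache (LRU->MRU): [cherry lemon grape dog]
  23. access dog: HIT. Cache (LRU->MRU): [cherry lemon grape dog]
  24. access yak: MISS, evict cherry. Cache (LRU->MRU): [lemon grape dog yak]
  25. access grape: HIT. Cache (LRU->MRU): [lemon dog yak grape]
Total: 18 hits, 7 misses, 3 evictions

Hit rate = 18/25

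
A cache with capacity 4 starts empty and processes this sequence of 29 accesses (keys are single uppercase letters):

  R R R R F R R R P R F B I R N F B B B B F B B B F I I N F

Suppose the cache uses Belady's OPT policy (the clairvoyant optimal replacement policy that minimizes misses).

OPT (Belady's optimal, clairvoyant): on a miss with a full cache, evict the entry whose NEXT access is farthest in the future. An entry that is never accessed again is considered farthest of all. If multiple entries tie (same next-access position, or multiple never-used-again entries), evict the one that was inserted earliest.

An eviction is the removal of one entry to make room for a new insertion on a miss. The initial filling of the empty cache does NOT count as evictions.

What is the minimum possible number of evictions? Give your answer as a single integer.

OPT (Belady) simulation (capacity=4):
  1. access R: MISS. Cache: [R]
  2. access R: HIT. Next use of R: step 3. Cache: [R]
  3. access R: HIT. Next use of R: step 4. Cache: [R]
  4. access R: HIT. Next use of R: step 6. Cache: [R]
  5. access F: MISS. Cache: [R F]
  6. access R: HIT. Next use of R: step 7. Cache: [R F]
  7. access R: HIT. Next use of R: step 8. Cache: [R F]
  8. access R: HIT. Next use of R: step 10. Cache: [R F]
  9. access P: MISS. Cache: [R F P]
  10. access R: HIT. Next use of R: step 14. Cache: [R F P]
  11. access F: HIT. Next use of F: step 16. Cache: [R F P]
  12. access B: MISS. Cache: [R F P B]
  13. access I: MISS, evict P (next use: never). Cache: [R F B I]
  14. access R: HIT. Next use of R: never. Cache: [R F B I]
  15. access N: MISS, evict R (next use: never). Cache: [F B I N]
  16. access F: HIT. Next use of F: step 21. Cache: [F B I N]
  17. access B: HIT. Next use of B: step 18. Cache: [F B I N]
  18. access B: HIT. Next use of B: step 19. Cache: [F B I N]
  19. access B: HIT. Next use of B: step 20. Cache: [F B I N]
  20. access B: HIT. Next use of B: step 22. Cache: [F B I N]
  21. access F: HIT. Next use of F: step 25. Cache: [F B I N]
  22. access B: HIT. Next use of B: step 23. Cache: [F B I N]
  23. access B: HIT. Next use of B: step 24. Cache: [F B I N]
  24. access B: HIT. Next use of B: never. Cache: [F B I N]
  25. access F: HIT. Next use of F: step 29. Cache: [F B I N]
  26. access I: HIT. Next use of I: step 27. Cache: [F B I N]
  27. access I: HIT. Next use of I: never. Cache: [F B I N]
  28. access N: HIT. Next use of N: never. Cache: [F B I N]
  29. access F: HIT. Next use of F: never. Cache: [F B I N]
Total: 23 hits, 6 misses, 2 evictions

Answer: 2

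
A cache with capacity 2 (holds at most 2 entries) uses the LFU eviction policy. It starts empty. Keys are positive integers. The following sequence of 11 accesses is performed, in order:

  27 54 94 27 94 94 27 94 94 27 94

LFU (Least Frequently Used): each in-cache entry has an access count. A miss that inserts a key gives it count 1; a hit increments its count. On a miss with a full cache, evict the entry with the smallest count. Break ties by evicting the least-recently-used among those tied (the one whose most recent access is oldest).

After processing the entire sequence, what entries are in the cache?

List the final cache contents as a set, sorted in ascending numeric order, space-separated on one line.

Answer: 27 94

Derivation:
LFU simulation (capacity=2):
  1. access 27: MISS. Cache: [27(c=1)]
  2. access 54: MISS. Cache: [27(c=1) 54(c=1)]
  3. access 94: MISS, evict 27(c=1). Cache: [54(c=1) 94(c=1)]
  4. access 27: MISS, evict 54(c=1). Cache: [94(c=1) 27(c=1)]
  5. access 94: HIT, count now 2. Cache: [27(c=1) 94(c=2)]
  6. access 94: HIT, count now 3. Cache: [27(c=1) 94(c=3)]
  7. access 27: HIT, count now 2. Cache: [27(c=2) 94(c=3)]
  8. access 94: HIT, count now 4. Cache: [27(c=2) 94(c=4)]
  9. access 94: HIT, count now 5. Cache: [27(c=2) 94(c=5)]
  10. access 27: HIT, count now 3. Cache: [27(c=3) 94(c=5)]
  11. access 94: HIT, count now 6. Cache: [27(c=3) 94(c=6)]
Total: 7 hits, 4 misses, 2 evictions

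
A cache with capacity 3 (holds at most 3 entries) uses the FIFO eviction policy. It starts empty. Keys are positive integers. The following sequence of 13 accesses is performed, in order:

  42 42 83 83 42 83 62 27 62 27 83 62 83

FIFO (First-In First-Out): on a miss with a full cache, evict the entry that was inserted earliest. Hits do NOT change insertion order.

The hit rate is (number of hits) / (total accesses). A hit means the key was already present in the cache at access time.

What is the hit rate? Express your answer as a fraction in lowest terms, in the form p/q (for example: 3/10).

FIFO simulation (capacity=3):
  1. access 42: MISS. Cache (old->new): [42]
  2. access 42: HIT. Cache (old->new): [42]
  3. access 83: MISS. Cache (old->new): [42 83]
  4. access 83: HIT. Cache (old->new): [42 83]
  5. access 42: HIT. Cache (old->new): [42 83]
  6. access 83: HIT. Cache (old->new): [42 83]
  7. access 62: MISS. Cache (old->new): [42 83 62]
  8. access 27: MISS, evict 42. Cache (old->new): [83 62 27]
  9. access 62: HIT. Cache (old->new): [83 62 27]
  10. access 27: HIT. Cache (old->new): [83 62 27]
  11. access 83: HIT. Cache (old->new): [83 62 27]
  12. access 62: HIT. Cache (old->new): [83 62 27]
  13. access 83: HIT. Cache (old->new): [83 62 27]
Total: 9 hits, 4 misses, 1 evictions

Hit rate = 9/13

Answer: 9/13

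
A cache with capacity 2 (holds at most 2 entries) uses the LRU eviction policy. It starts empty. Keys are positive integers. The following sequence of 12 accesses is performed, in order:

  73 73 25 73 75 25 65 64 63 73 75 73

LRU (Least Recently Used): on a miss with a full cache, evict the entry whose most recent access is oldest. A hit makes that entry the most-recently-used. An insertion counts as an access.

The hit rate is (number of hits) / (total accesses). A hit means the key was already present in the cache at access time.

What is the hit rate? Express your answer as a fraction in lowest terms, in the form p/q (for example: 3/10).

LRU simulation (capacity=2):
  1. access 73: MISS. Cache (LRU->MRU): [73]
  2. access 73: HIT. Cache (LRU->MRU): [73]
  3. access 25: MISS. Cache (LRU->MRU): [73 25]
  4. access 73: HIT. Cache (LRU->MRU): [25 73]
  5. access 75: MISS, evict 25. Cache (LRU->MRU): [73 75]
  6. access 25: MISS, evict 73. Cache (LRU->MRU): [75 25]
  7. access 65: MISS, evict 75. Cache (LRU->MRU): [25 65]
  8. access 64: MISS, evict 25. Cache (LRU->MRU): [65 64]
  9. access 63: MISS, evict 65. Cache (LRU->MRU): [64 63]
  10. access 73: MISS, evict 64. Cache (LRU->MRU): [63 73]
  11. access 75: MISS, evict 63. Cache (LRU->MRU): [73 75]
  12. access 73: HIT. Cache (LRU->MRU): [75 73]
Total: 3 hits, 9 misses, 7 evictions

Hit rate = 3/12 = 1/4

Answer: 1/4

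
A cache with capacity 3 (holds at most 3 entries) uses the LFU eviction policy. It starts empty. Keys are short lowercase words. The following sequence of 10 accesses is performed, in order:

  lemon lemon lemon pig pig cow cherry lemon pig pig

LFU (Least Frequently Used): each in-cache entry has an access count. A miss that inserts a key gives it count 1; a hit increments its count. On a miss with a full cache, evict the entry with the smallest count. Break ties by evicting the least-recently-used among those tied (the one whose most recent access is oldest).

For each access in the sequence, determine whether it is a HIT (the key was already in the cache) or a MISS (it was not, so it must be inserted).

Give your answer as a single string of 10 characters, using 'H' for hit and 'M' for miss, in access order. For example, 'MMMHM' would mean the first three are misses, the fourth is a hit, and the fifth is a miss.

Answer: MHHMHMMHHH

Derivation:
LFU simulation (capacity=3):
  1. access lemon: MISS. Cache: [lemon(c=1)]
  2. access lemon: HIT, count now 2. Cache: [lemon(c=2)]
  3. access lemon: HIT, count now 3. Cache: [lemon(c=3)]
  4. access pig: MISS. Cache: [pig(c=1) lemon(c=3)]
  5. access pig: HIT, count now 2. Cache: [pig(c=2) lemon(c=3)]
  6. access cow: MISS. Cache: [cow(c=1) pig(c=2) lemon(c=3)]
  7. access cherry: MISS, evict cow(c=1). Cache: [cherry(c=1) pig(c=2) lemon(c=3)]
  8. access lemon: HIT, count now 4. Cache: [cherry(c=1) pig(c=2) lemon(c=4)]
  9. access pig: HIT, count now 3. Cache: [cherry(c=1) pig(c=3) lemon(c=4)]
  10. access pig: HIT, count now 4. Cache: [cherry(c=1) lemon(c=4) pig(c=4)]
Total: 6 hits, 4 misses, 1 evictions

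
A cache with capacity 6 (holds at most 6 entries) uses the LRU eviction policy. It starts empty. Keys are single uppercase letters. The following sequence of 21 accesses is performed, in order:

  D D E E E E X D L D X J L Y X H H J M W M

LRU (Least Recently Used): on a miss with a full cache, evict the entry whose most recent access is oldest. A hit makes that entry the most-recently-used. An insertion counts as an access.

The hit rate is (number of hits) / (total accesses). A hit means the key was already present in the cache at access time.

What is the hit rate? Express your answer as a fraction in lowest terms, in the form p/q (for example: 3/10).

Answer: 4/7

Derivation:
LRU simulation (capacity=6):
  1. access D: MISS. Cache (LRU->MRU): [D]
  2. access D: HIT. Cache (LRU->MRU): [D]
  3. access E: MISS. Cache (LRU->MRU): [D E]
  4. access E: HIT. Cache (LRU->MRU): [D E]
  5. access E: HIT. Cache (LRU->MRU): [D E]
  6. access E: HIT. Cache (LRU->MRU): [D E]
  7. access X: MISS. Cache (LRU->MRU): [D E X]
  8. access D: HIT. Cache (LRU->MRU): [E X D]
  9. access L: MISS. Cache (LRU->MRU): [E X D L]
  10. access D: HIT. Cache (LRU->MRU): [E X L D]
  11. access X: HIT. Cache (LRU->MRU): [E L D X]
  12. access J: MISS. Cache (LRU->MRU): [E L D X J]
  13. access L: HIT. Cache (LRU->MRU): [E D X J L]
  14. access Y: MISS. Cache (LRU->MRU): [E D X J L Y]
  15. access X: HIT. Cache (LRU->MRU): [E D J L Y X]
  16. access H: MISS, evict E. Cache (LRU->MRU): [D J L Y X H]
  17. access H: HIT. Cache (LRU->MRU): [D J L Y X H]
  18. access J: HIT. Cache (LRU->MRU): [D L Y X H J]
  19. access M: MISS, evict D. Cache (LRU->MRU): [L Y X H J M]
  20. access W: MISS, evict L. Cache (LRU->MRU): [Y X H J M W]
  21. access M: HIT. Cache (LRU->MRU): [Y X H J W M]
Total: 12 hits, 9 misses, 3 evictions

Hit rate = 12/21 = 4/7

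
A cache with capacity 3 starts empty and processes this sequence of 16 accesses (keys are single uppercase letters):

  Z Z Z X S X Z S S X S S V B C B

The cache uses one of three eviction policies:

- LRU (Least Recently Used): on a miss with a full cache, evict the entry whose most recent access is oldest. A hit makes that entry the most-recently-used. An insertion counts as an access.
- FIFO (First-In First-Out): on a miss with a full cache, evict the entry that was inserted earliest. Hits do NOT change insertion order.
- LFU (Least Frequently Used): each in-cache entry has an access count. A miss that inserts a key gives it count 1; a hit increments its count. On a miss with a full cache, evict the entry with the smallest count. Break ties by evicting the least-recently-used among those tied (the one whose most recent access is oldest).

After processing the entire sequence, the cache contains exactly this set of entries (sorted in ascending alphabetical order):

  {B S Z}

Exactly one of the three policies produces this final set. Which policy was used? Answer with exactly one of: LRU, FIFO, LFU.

Simulating under each policy and comparing final sets:
  LRU: final set = {B C V} -> differs
  FIFO: final set = {B C V} -> differs
  LFU: final set = {B S Z} -> MATCHES target
Only LFU produces the target set.

Answer: LFU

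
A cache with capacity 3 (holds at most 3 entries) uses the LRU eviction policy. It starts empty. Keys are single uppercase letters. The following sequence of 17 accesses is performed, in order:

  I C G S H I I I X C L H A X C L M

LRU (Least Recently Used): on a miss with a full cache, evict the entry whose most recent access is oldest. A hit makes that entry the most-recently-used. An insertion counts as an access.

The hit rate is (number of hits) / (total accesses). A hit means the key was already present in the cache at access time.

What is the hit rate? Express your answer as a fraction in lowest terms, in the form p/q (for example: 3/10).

LRU simulation (capacity=3):
  1. access I: MISS. Cache (LRU->MRU): [I]
  2. access C: MISS. Cache (LRU->MRU): [I C]
  3. access G: MISS. Cache (LRU->MRU): [I C G]
  4. access S: MISS, evict I. Cache (LRU->MRU): [C G S]
  5. access H: MISS, evict C. Cache (LRU->MRU): [G S H]
  6. access I: MISS, evict G. Cache (LRU->MRU): [S H I]
  7. access I: HIT. Cache (LRU->MRU): [S H I]
  8. access I: HIT. Cache (LRU->MRU): [S H I]
  9. access X: MISS, evict S. Cache (LRU->MRU): [H I X]
  10. access C: MISS, evict H. Cache (LRU->MRU): [I X C]
  11. access L: MISS, evict I. Cache (LRU->MRU): [X C L]
  12. access H: MISS, evict X. Cache (LRU->MRU): [C L H]
  13. access A: MISS, evict C. Cache (LRU->MRU): [L H A]
  14. access X: MISS, evict L. Cache (LRU->MRU): [H A X]
  15. access C: MISS, evict H. Cache (LRU->MRU): [A X C]
  16. access L: MISS, evict A. Cache (LRU->MRU): [X C L]
  17. access M: MISS, evict X. Cache (LRU->MRU): [C L M]
Total: 2 hits, 15 misses, 12 evictions

Hit rate = 2/17

Answer: 2/17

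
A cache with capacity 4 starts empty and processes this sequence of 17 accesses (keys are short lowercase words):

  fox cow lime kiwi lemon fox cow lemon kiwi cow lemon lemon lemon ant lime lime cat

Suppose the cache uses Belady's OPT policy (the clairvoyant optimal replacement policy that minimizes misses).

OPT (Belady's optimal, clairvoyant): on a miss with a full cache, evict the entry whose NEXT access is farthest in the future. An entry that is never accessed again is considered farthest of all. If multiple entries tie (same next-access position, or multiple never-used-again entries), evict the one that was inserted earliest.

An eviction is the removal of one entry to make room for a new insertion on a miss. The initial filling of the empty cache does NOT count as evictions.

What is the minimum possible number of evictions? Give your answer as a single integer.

Answer: 4

Derivation:
OPT (Belady) simulation (capacity=4):
  1. access fox: MISS. Cache: [fox]
  2. access cow: MISS. Cache: [fox cow]
  3. access lime: MISS. Cache: [fox cow lime]
  4. access kiwi: MISS. Cache: [fox cow lime kiwi]
  5. access lemon: MISS, evict lime (next use: step 15). Cache: [fox cow kiwi lemon]
  6. access fox: HIT. Next use of fox: never. Cache: [fox cow kiwi lemon]
  7. access cow: HIT. Next use of cow: step 10. Cache: [fox cow kiwi lemon]
  8. access lemon: HIT. Next use of lemon: step 11. Cache: [fox cow kiwi lemon]
  9. access kiwi: HIT. Next use of kiwi: never. Cache: [fox cow kiwi lemon]
  10. access cow: HIT. Next use of cow: never. Cache: [fox cow kiwi lemon]
  11. access lemon: HIT. Next use of lemon: step 12. Cache: [fox cow kiwi lemon]
  12. access lemon: HIT. Next use of lemon: step 13. Cache: [fox cow kiwi lemon]
  13. access lemon: HIT. Next use of lemon: never. Cache: [fox cow kiwi lemon]
  14. access ant: MISS, evict fox (next use: never). Cache: [cow kiwi lemon ant]
  15. access lime: MISS, evict cow (next use: never). Cache: [kiwi lemon ant lime]
  16. access lime: HIT. Next use of lime: never. Cache: [kiwi lemon ant lime]
  17. access cat: MISS, evict kiwi (next use: never). Cache: [lemon ant lime cat]
Total: 9 hits, 8 misses, 4 evictions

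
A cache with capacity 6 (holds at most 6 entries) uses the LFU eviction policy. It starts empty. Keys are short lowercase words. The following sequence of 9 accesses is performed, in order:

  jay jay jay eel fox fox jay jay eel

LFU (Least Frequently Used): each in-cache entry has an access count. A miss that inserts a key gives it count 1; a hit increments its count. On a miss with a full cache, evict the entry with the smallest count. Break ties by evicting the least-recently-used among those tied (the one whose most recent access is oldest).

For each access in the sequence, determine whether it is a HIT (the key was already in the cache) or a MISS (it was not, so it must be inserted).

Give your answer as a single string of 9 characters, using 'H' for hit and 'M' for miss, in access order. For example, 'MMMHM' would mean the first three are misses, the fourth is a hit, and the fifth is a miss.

Answer: MHHMMHHHH

Derivation:
LFU simulation (capacity=6):
  1. access jay: MISS. Cache: [jay(c=1)]
  2. access jay: HIT, count now 2. Cache: [jay(c=2)]
  3. access jay: HIT, count now 3. Cache: [jay(c=3)]
  4. access eel: MISS. Cache: [eel(c=1) jay(c=3)]
  5. access fox: MISS. Cache: [eel(c=1) fox(c=1) jay(c=3)]
  6. access fox: HIT, count now 2. Cache: [eel(c=1) fox(c=2) jay(c=3)]
  7. access jay: HIT, count now 4. Cache: [eel(c=1) fox(c=2) jay(c=4)]
  8. access jay: HIT, count now 5. Cache: [eel(c=1) fox(c=2) jay(c=5)]
  9. access eel: HIT, count now 2. Cache: [fox(c=2) eel(c=2) jay(c=5)]
Total: 6 hits, 3 misses, 0 evictions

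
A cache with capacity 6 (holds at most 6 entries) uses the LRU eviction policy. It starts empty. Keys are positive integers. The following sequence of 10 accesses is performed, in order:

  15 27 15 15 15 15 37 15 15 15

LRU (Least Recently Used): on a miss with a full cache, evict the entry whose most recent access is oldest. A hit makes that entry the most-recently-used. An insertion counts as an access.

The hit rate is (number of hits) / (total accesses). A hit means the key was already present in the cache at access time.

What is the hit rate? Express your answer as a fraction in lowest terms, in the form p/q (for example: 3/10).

Answer: 7/10

Derivation:
LRU simulation (capacity=6):
  1. access 15: MISS. Cache (LRU->MRU): [15]
  2. access 27: MISS. Cache (LRU->MRU): [15 27]
  3. access 15: HIT. Cache (LRU->MRU): [27 15]
  4. access 15: HIT. Cache (LRU->MRU): [27 15]
  5. access 15: HIT. Cache (LRU->MRU): [27 15]
  6. access 15: HIT. Cache (LRU->MRU): [27 15]
  7. access 37: MISS. Cache (LRU->MRU): [27 15 37]
  8. access 15: HIT. Cache (LRU->MRU): [27 37 15]
  9. access 15: HIT. Cache (LRU->MRU): [27 37 15]
  10. access 15: HIT. Cache (LRU->MRU): [27 37 15]
Total: 7 hits, 3 misses, 0 evictions

Hit rate = 7/10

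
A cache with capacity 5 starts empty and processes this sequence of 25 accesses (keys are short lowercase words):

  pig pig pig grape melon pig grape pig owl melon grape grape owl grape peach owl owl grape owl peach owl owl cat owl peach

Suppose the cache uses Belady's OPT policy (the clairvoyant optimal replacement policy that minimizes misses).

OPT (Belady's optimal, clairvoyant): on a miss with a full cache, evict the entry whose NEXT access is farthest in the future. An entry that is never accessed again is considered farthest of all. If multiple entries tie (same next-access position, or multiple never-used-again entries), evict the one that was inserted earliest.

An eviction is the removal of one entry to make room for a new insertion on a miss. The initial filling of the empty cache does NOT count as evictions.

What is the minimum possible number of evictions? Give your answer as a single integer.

Answer: 1

Derivation:
OPT (Belady) simulation (capacity=5):
  1. access pig: MISS. Cache: [pig]
  2. access pig: HIT. Next use of pig: step 3. Cache: [pig]
  3. access pig: HIT. Next use of pig: step 6. Cache: [pig]
  4. access grape: MISS. Cache: [pig grape]
  5. access melon: MISS. Cache: [pig grape melon]
  6. access pig: HIT. Next use of pig: step 8. Cache: [pig grape melon]
  7. access grape: HIT. Next use of grape: step 11. Cache: [pig grape melon]
  8. access pig: HIT. Next use of pig: never. Cache: [pig grape melon]
  9. access owl: MISS. Cache: [pig grape melon owl]
  10. access melon: HIT. Next use of melon: never. Cache: [pig grape melon owl]
  11. access grape: HIT. Next use of grape: step 12. Cache: [pig grape melon owl]
  12. access grape: HIT. Next use of grape: step 14. Cache: [pig grape melon owl]
  13. access owl: HIT. Next use of owl: step 16. Cache: [pig grape melon owl]
  14. access grape: HIT. Next use of grape: step 18. Cache: [pig grape melon owl]
  15. access peach: MISS. Cache: [pig grape melon owl peach]
  16. access owl: HIT. Next use of owl: step 17. Cache: [pig grape melon owl peach]
  17. access owl: HIT. Next use of owl: step 19. Cache: [pig grape melon owl peach]
  18. access grape: HIT. Next use of grape: never. Cache: [pig grape melon owl peach]
  19. access owl: HIT. Next use of owl: step 21. Cache: [pig grape melon owl peach]
  20. access peach: HIT. Next use of peach: step 25. Cache: [pig grape melon owl peach]
  21. access owl: HIT. Next use of owl: step 22. Cache: [pig grape melon owl peach]
  22. access owl: HIT. Next use of owl: step 24. Cache: [pig grape melon owl peach]
  23. access cat: MISS, evict pig (next use: never). Cache: [grape melon owl peach cat]
  24. access owl: HIT. Next use of owl: never. Cache: [grape melon owl peach cat]
  25. access peach: HIT. Next use of peach: never. Cache: [grape melon owl peach cat]
Total: 19 hits, 6 misses, 1 evictions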